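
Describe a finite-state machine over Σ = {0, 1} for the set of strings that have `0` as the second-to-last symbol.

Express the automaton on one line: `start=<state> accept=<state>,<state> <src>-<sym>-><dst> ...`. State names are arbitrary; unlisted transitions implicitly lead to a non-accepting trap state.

A DFA must remember the last 2 symbols (since which symbol is second-to-last isn't known until the input ends). Use one state per possible window of the last ≤2 symbols; accept from those whose window starts with `0`.
A 7-state machine:
        0   1  
>  s0   s1  s2 
   s1   s3  s4 
   s2   s5  s6 
 * s3   s3  s4 
 * s4   s5  s6 
   s5   s3  s4 
   s6   s5  s6 
(> = start, * = accepting)

start=s0 accept=s3,s4 s0-0->s1 s0-1->s2 s1-0->s3 s1-1->s4 s2-0->s5 s2-1->s6 s3-0->s3 s3-1->s4 s4-0->s5 s4-1->s6 s5-0->s3 s5-1->s4 s6-0->s5 s6-1->s6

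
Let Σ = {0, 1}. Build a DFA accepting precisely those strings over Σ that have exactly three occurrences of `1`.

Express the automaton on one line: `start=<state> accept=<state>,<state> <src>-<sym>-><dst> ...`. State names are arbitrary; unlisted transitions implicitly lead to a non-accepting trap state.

start=q0 accept=q3 q0-0->q0 q0-1->q1 q1-0->q1 q1-1->q2 q2-0->q2 q2-1->q3 q3-0->q3 q3-1->q4 q4-0->q4 q4-1->q4

Count `1`s, saturating at 4: states q0 through q3 mean 0 through 3 `1`s seen; q4 means more than 3. Each `1` increments (capped at q4); other symbols loop. Accept from {q3}.
With 5 states:
        0   1  
>  q0   q0  q1 
   q1   q1  q2 
   q2   q2  q3 
 * q3   q3  q4 
   q4   q4  q4 
(> = start, * = accepting)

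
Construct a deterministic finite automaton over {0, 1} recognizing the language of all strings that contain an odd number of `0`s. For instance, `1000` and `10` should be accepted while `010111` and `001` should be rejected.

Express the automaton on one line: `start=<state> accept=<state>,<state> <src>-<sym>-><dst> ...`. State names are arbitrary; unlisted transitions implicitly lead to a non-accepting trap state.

Keep the running count of `0`s modulo 2: each `0` advances along the cycle q0 → q1 → q0 while other symbols loop. Accept at q1.
With 2 states:
        0   1  
>  q0   q1  q0 
 * q1   q0  q1 
(> = start, * = accepting)

start=q0 accept=q1 q0-0->q1 q0-1->q0 q1-0->q0 q1-1->q1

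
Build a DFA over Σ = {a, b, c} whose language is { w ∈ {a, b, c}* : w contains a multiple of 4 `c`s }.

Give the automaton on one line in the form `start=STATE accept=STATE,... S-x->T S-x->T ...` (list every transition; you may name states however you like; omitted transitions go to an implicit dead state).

start=q0 accept=q0 q0-a->q0 q0-b->q0 q0-c->q1 q1-a->q1 q1-b->q1 q1-c->q2 q2-a->q2 q2-b->q2 q2-c->q3 q3-a->q3 q3-b->q3 q3-c->q0

Keep the running count of `c`s modulo 4: each `c` advances along the cycle q0 → q1 → q2 → q3 → q0 while other symbols loop. Accept at q0.
With 4 states:
        a   b   c  
>* q0   q0  q0  q1 
   q1   q1  q1  q2 
   q2   q2  q2  q3 
   q3   q3  q3  q0 
(> = start, * = accepting)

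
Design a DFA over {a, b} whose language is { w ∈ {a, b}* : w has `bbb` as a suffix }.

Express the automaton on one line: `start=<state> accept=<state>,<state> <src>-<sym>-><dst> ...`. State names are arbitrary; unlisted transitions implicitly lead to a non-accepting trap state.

Remember how much of `bbb` the current input suffix matches. State s0 means no match yet; s1 means the last symbol is `b`; s2 means the last 2 symbols are `bb`; s3 means the last 3 symbols are `bbb`. Only s3 accepts. On a mismatch, fall back to the longest proper suffix that is still a prefix of `bbb`.
A 4-state machine:
        a   b  
>  s0   s0  s1 
   s1   s0  s2 
   s2   s0  s3 
 * s3   s0  s3 
(> = start, * = accepting)

start=s0 accept=s3 s0-a->s0 s0-b->s1 s1-a->s0 s1-b->s2 s2-a->s0 s2-b->s3 s3-a->s0 s3-b->s3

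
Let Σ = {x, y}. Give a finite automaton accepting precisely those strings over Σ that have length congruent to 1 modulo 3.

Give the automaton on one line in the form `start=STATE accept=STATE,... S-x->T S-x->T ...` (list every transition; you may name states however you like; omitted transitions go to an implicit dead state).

Only the length mod 3 matters, so use a 3-cycle: from any state, every input symbol moves to the next state, wrapping s2 back to s0. Mark s1 accepting.
        x   y  
>  s0   s1  s1 
 * s1   s2  s2 
   s2   s0  s0 
(> = start, * = accepting)

start=s0 accept=s1 s0-x->s1 s0-y->s1 s1-x->s2 s1-y->s2 s2-x->s0 s2-y->s0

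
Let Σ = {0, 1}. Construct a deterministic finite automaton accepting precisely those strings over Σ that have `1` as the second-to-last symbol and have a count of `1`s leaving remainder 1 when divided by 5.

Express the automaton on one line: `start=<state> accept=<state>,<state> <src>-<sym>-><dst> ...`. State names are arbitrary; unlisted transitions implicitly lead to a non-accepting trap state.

start=q0 accept=q2,q8 q0-0->q0 q0-1->q1 q1-0->q2 q1-1->q3 q2-0->q4 q2-1->q3 q3-0->q3 q3-1->q5 q4-0->q4 q4-1->q3 q5-0->q5 q5-1->q6 q6-0->q6 q6-1->q7 q7-0->q0 q7-1->q8 q8-0->q2 q8-1->q3

Run two small machines in parallel and take their product. One (7 states) tracks the last 2 symbols read; the other (5 states) tracks the count of `1`s modulo 5. Each combined state is a pair, one component from each; accept when both components accept. Equivalent product states are then merged.
With 9 states:
        0   1  
>  q0   q0  q1 
   q1   q2  q3 
 * q2   q4  q3 
   q3   q3  q5 
   q4   q4  q3 
   q5   q5  q6 
   q6   q6  q7 
   q7   q0  q8 
 * q8   q2  q3 
(> = start, * = accepting)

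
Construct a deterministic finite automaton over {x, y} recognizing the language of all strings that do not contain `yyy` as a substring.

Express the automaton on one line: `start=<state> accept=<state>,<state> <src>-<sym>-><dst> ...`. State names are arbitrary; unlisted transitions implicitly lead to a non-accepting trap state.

Track partial matches of the forbidden pattern `yyy`. State q3 is a dead state reached once `yyy` has occurred; every other state accepts. q0 means no part of `yyy` is currently matched.
A 4-state machine:
        x   y  
>* q0   q0  q1 
 * q1   q0  q2 
 * q2   q0  q3 
   q3   q3  q3 
(> = start, * = accepting)

start=q0 accept=q0,q1,q2 q0-x->q0 q0-y->q1 q1-x->q0 q1-y->q2 q2-x->q0 q2-y->q3 q3-x->q3 q3-y->q3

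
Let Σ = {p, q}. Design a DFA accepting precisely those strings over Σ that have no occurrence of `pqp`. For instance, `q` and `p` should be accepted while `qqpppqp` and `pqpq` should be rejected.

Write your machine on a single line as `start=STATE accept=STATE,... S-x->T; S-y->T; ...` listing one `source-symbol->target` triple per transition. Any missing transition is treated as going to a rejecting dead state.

start=A; accept=A,B,C; A-p->B; A-q->A; B-p->B; B-q->C; C-p->D; C-q->A; D-p->D; D-q->D

Track partial matches of the forbidden pattern `pqp`. State D is a dead state reached once `pqp` has occurred; every other state accepts. A means no part of `pqp` is currently matched.
       p  q 
>* A   B  A 
 * B   B  C 
 * C   D  A 
   D   D  D 
(> = start, * = accepting)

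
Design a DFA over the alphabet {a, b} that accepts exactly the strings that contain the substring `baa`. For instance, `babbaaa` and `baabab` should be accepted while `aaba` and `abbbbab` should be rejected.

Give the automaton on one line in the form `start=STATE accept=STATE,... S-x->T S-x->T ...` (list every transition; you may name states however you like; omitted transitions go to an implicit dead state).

start=S0 accept=S3 S0-a->S0 S0-b->S1 S1-a->S2 S1-b->S1 S2-a->S3 S2-b->S1 S3-a->S3 S3-b->S3

States S0..S2 record the length of the longest prefix of `baa` that matches the current input suffix. Reaching S3 means `baa` has been seen, and we stay there forever. Accept from S3.
With 4 states:
        a   b  
>  S0   S0  S1 
   S1   S2  S1 
   S2   S3  S1 
 * S3   S3  S3 
(> = start, * = accepting)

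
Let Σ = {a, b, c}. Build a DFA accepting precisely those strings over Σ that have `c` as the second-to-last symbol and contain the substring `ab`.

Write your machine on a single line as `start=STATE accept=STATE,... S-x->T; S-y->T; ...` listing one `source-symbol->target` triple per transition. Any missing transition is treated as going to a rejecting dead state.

start=S0; accept=S4,S5; S0-a->S1; S0-b->S0; S0-c->S0; S1-a->S1; S1-b->S2; S1-c->S0; S2-a->S2; S2-b->S2; S2-c->S3; S3-a->S4; S3-b->S4; S3-c->S5; S4-a->S2; S4-b->S2; S4-c->S3; S5-a->S4; S5-b->S4; S5-c->S5

Run two small machines in parallel and take their product. One (13 states) tracks the last 2 symbols read; the other (3 states) tracks whether and how much of `ab` has been seen. Each combined state is a pair, one component from each; accept when both components accept. Equivalent product states are then merged.
6 states suffice.
        a   b   c  
>  S0   S1  S0  S0 
   S1   S1  S2  S0 
   S2   S2  S2  S3 
   S3   S4  S4  S5 
 * S4   S2  S2  S3 
 * S5   S4  S4  S5 
(> = start, * = accepting)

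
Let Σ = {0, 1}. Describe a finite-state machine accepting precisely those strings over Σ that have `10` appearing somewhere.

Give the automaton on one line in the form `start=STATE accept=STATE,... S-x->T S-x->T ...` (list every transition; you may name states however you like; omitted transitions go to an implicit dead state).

start=A accept=C A-0->A A-1->B B-0->C B-1->B C-0->C C-1->C

States A..B record the length of the longest prefix of `10` that matches the current input suffix. Reaching C means `10` has been seen, and we stay there forever. Accept from C.
With 3 states:
       0  1 
>  A   A  B 
   B   C  B 
 * C   C  C 
(> = start, * = accepting)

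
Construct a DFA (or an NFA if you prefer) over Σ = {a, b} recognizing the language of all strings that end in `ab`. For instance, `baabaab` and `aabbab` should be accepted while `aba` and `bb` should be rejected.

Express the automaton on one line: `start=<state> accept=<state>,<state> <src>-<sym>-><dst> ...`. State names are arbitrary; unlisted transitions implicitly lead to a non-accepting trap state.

start=q0 accept=q2 q0-a->q1 q0-b->q0 q1-a->q1 q1-b->q2 q2-a->q1 q2-b->q0

Let each state record the length of the longest suffix of the input read so far that is also a prefix of `ab`. q1 means the last symbol is `a`; q2 means the last 2 symbols are `ab`. Accept only at q2, where the string currently ends in `ab`.
A 3-state machine:
        a   b  
>  q0   q1  q0 
   q1   q1  q2 
 * q2   q1  q0 
(> = start, * = accepting)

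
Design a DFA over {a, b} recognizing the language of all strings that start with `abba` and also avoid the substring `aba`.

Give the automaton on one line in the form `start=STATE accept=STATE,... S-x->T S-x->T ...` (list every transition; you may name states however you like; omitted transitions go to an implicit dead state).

Build one automaton per condition and run them in lockstep. One (6 states) tracks whether the input so far still matches the prefix `abba`; the other (4 states) tracks partial matches of the forbidden pattern `aba`. Each combined state is a pair, one component from each; accept when both components accept.
With 12 states:
          a    b  
>  q0     q1   q2 
   q1     q3   q4 
   q2     q3   q2 
   q3     q3   q5 
   q4     q6   q7 
   q5     q6   q2 
   q6     q6   q6 
   q7     q8   q2 
 * q8     q8   q9 
 * q9    q10  q11 
   q10   q10  q10 
 * q11    q8  q11 
(> = start, * = accepting)

start=q0 accept=q8,q9,q11 q0-a->q1 q0-b->q2 q1-a->q3 q1-b->q4 q2-a->q3 q2-b->q2 q3-a->q3 q3-b->q5 q4-a->q6 q4-b->q7 q5-a->q6 q5-b->q2 q6-a->q6 q6-b->q6 q7-a->q8 q7-b->q2 q8-a->q8 q8-b->q9 q9-a->q10 q9-b->q11 q10-a->q10 q10-b->q10 q11-a->q8 q11-b->q11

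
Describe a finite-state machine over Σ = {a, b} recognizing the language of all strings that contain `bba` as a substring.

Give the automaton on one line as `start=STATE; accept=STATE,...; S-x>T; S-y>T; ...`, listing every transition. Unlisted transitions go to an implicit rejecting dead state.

start=s0; accept=s3; s0-a>s0; s0-b>s1; s1-a>s0; s1-b>s2; s2-a>s3; s2-b>s2; s3-a>s3; s3-b>s3

Track how much of `bba` has been matched so far: state s0 is no progress, s3 is the absorbing accept state reached once `bba` has occurred. Intermediate states record partial matches; on a mismatch, fall back to the longest reusable overlap.
With 4 states:
        a   b  
>  s0   s0  s1 
   s1   s0  s2 
   s2   s3  s2 
 * s3   s3  s3 
(> = start, * = accepting)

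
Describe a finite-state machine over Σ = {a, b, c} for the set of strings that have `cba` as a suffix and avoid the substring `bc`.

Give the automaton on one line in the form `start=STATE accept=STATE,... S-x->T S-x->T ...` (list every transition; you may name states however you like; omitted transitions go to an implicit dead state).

Build one automaton per condition and run them in lockstep. The first has 4 states tracking how much of the suffix `cba` has currently been matched; the second has 3 states tracking partial matches of the forbidden pattern `bc`. A product state is a pair (one from each), accepting exactly when both do. After merging equivalent states the machine shrinks.
6 states suffice.
        a   b   c  
>  q0   q0  q1  q2 
   q1   q0  q1  q3 
   q2   q0  q4  q2 
   q3   q3  q3  q3 
   q4   q5  q1  q3 
 * q5   q0  q1  q2 
(> = start, * = accepting)

start=q0 accept=q5 q0-a->q0 q0-b->q1 q0-c->q2 q1-a->q0 q1-b->q1 q1-c->q3 q2-a->q0 q2-b->q4 q2-c->q2 q3-a->q3 q3-b->q3 q3-c->q3 q4-a->q5 q4-b->q1 q4-c->q3 q5-a->q0 q5-b->q1 q5-c->q2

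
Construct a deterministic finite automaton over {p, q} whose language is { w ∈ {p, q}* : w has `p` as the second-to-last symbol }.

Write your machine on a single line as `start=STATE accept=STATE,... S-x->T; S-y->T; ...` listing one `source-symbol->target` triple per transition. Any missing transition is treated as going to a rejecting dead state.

start=s0; accept=s3,s4; s0-p->s1; s0-q->s2; s1-p->s3; s1-q->s4; s2-p->s5; s2-q->s6; s3-p->s3; s3-q->s4; s4-p->s5; s4-q->s6; s5-p->s3; s5-q->s4; s6-p->s5; s6-q->s6

A DFA must remember the last 2 symbols (since which symbol is second-to-last isn't known until the input ends). Use one state per possible window of the last ≤2 symbols; accept from those whose window starts with `p`.
7 states suffice.
        p   q  
>  s0   s1  s2 
   s1   s3  s4 
   s2   s5  s6 
 * s3   s3  s4 
 * s4   s5  s6 
   s5   s3  s4 
   s6   s5  s6 
(> = start, * = accepting)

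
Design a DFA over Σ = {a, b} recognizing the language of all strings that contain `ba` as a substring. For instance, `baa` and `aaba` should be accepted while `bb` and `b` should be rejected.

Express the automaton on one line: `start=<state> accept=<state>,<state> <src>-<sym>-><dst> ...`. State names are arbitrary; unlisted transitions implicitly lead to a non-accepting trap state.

start=q0 accept=q2 q0-a->q0 q0-b->q1 q1-a->q2 q1-b->q1 q2-a->q2 q2-b->q2

Track how much of `ba` has been matched so far: state q0 is no progress, q2 is the absorbing accept state reached once `ba` has occurred. Intermediate states record partial matches; on a mismatch, fall back to the longest reusable overlap.
        a   b  
>  q0   q0  q1 
   q1   q2  q1 
 * q2   q2  q2 
(> = start, * = accepting)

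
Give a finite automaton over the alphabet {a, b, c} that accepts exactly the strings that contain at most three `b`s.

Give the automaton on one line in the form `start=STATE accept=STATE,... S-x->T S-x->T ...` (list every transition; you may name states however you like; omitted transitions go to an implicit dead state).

start=q0 accept=q0,q1,q2,q3 q0-a->q0 q0-b->q1 q0-c->q0 q1-a->q1 q1-b->q2 q1-c->q1 q2-a->q2 q2-b->q3 q2-c->q2 q3-a->q3 q3-b->q4 q3-c->q3 q4-a->q4 q4-b->q4 q4-c->q4

Only the number of `b`s matters, and only up to 4. Make a chain q0 → q1 → q2 → q3 → q4 advanced by each `b` (with q4 absorbing); every other symbol self-loops. The accepting set is {q0, q1, q2, q3}.
5 states suffice.
        a   b   c  
>* q0   q0  q1  q0 
 * q1   q1  q2  q1 
 * q2   q2  q3  q2 
 * q3   q3  q4  q3 
   q4   q4  q4  q4 
(> = start, * = accepting)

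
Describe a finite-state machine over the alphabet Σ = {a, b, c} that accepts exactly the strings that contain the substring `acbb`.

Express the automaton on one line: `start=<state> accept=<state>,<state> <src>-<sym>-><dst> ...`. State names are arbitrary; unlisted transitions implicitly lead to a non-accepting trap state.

start=q0 accept=q4 q0-a->q1 q0-b->q0 q0-c->q0 q1-a->q1 q1-b->q0 q1-c->q2 q2-a->q1 q2-b->q3 q2-c->q0 q3-a->q1 q3-b->q4 q3-c->q0 q4-a->q4 q4-b->q4 q4-c->q4

Track how much of `acbb` has been matched so far: state q0 is no progress, q4 is the absorbing accept state reached once `acbb` has occurred. Intermediate states record partial matches; on a mismatch, fall back to the longest reusable overlap.
A 5-state machine:
        a   b   c  
>  q0   q1  q0  q0 
   q1   q1  q0  q2 
   q2   q1  q3  q0 
   q3   q1  q4  q0 
 * q4   q4  q4  q4 
(> = start, * = accepting)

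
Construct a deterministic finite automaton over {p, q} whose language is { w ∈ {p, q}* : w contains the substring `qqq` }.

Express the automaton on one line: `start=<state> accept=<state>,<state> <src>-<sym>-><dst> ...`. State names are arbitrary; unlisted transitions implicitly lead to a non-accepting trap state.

Track how much of `qqq` has been matched so far: state s0 is no progress, s3 is the absorbing accept state reached once `qqq` has occurred. Intermediate states record partial matches; on a mismatch, fall back to the longest reusable overlap.
        p   q  
>  s0   s0  s1 
   s1   s0  s2 
   s2   s0  s3 
 * s3   s3  s3 
(> = start, * = accepting)

start=s0 accept=s3 s0-p->s0 s0-q->s1 s1-p->s0 s1-q->s2 s2-p->s0 s2-q->s3 s3-p->s3 s3-q->s3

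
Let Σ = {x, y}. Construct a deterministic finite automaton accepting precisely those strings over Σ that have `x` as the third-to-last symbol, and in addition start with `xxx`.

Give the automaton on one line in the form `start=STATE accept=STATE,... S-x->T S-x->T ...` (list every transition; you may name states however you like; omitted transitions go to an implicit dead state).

Build one automaton per condition and run them in lockstep. One (15 states) tracks the last 3 symbols read; the other (5 states) tracks whether the input so far still matches the prefix `xxx`. Each combined state is a pair, one component from each; accept when both components accept. Equivalent product states are then merged.
12 states suffice.
       x  y 
>  A   B  C 
   B   D  C 
   C   C  C 
   D   E  C 
 * E   E  F 
 * F   G  H 
 * G   I  J 
 * H   K  L 
   I   E  F 
   J   G  H 
   K   I  J 
   L   K  L 
(> = start, * = accepting)

start=A accept=E,F,G,H A-x->B A-y->C B-x->D B-y->C C-x->C C-y->C D-x->E D-y->C E-x->E E-y->F F-x->G F-y->H G-x->I G-y->J H-x->K H-y->L I-x->E I-y->F J-x->G J-y->H K-x->I K-y->J L-x->K L-y->L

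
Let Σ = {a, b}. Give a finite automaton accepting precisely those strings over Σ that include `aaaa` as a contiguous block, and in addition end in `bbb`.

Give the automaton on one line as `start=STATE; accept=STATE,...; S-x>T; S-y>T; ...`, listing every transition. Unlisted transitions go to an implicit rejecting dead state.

Handle the two conditions separately and then intersect. The first has 5 states tracking whether and how much of `aaaa` has been seen; the second has 4 states tracking how much of the suffix `bbb` has currently been matched. A product state is a pair (one from each), accepting exactly when both do.
With 11 states:
          a    b  
>  s0     s1   s2 
   s1     s3   s2 
   s2     s1   s4 
   s3     s5   s2 
   s4     s1   s6 
   s5     s7   s2 
   s6     s1   s6 
   s7     s7   s8 
   s8     s7   s9 
   s9     s7  s10 
 * s10    s7  s10 
(> = start, * = accepting)

start=s0; accept=s10; s0-a>s1; s0-b>s2; s1-a>s3; s1-b>s2; s2-a>s1; s2-b>s4; s3-a>s5; s3-b>s2; s4-a>s1; s4-b>s6; s5-a>s7; s5-b>s2; s6-a>s1; s6-b>s6; s7-a>s7; s7-b>s8; s8-a>s7; s8-b>s9; s9-a>s7; s9-b>s10; s10-a>s7; s10-b>s10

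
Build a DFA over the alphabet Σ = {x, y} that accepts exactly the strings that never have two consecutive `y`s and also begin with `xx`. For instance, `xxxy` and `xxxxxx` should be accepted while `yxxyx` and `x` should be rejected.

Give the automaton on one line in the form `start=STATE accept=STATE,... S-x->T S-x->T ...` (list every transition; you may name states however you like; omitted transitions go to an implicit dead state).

Run two small machines in parallel and take their product. The first has 3 states tracking partial matches of the forbidden pattern `yy`; the second has 4 states tracking whether the input so far still matches the prefix `xx`. A product state is a pair (one from each), accepting exactly when both do. Equivalent product states are then merged.
5 states suffice.
       x  y 
>  A   B  C 
   B   D  C 
   C   C  C 
 * D   D  E 
 * E   D  C 
(> = start, * = accepting)

start=A accept=D,E A-x->B A-y->C B-x->D B-y->C C-x->C C-y->C D-x->D D-y->E E-x->D E-y->C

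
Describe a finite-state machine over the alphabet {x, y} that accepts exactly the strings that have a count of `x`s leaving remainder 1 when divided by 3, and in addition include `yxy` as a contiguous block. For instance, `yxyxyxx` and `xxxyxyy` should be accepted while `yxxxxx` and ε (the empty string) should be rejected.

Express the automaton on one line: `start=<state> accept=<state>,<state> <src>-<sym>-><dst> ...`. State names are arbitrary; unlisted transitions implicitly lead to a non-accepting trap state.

Handle the two conditions separately and then intersect. One (3 states) tracks the count of `x`s modulo 3; the other (4 states) tracks whether and how much of `yxy` has been seen. Each combined state is a pair, one component from each; accept when both components accept.
With 12 states:
          x    y  
>  q0     q1   q2 
   q1     q3   q4 
   q2     q5   q2 
   q3     q0   q6 
   q4     q7   q4 
   q5     q3   q8 
   q6     q9   q6 
   q7     q0  q10 
 * q8    q10   q8 
   q9     q1  q11 
   q10   q11  q10 
   q11    q8  q11 
(> = start, * = accepting)

start=q0 accept=q8 q0-x->q1 q0-y->q2 q1-x->q3 q1-y->q4 q2-x->q5 q2-y->q2 q3-x->q0 q3-y->q6 q4-x->q7 q4-y->q4 q5-x->q3 q5-y->q8 q6-x->q9 q6-y->q6 q7-x->q0 q7-y->q10 q8-x->q10 q8-y->q8 q9-x->q1 q9-y->q11 q10-x->q11 q10-y->q10 q11-x->q8 q11-y->q11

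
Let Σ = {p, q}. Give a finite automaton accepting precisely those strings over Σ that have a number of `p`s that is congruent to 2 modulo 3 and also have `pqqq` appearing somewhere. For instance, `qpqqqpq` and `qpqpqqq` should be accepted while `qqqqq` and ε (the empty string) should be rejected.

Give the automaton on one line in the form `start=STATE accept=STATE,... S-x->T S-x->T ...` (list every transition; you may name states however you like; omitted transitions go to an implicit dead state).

Build one automaton per condition and run them in lockstep. One (3 states) tracks the count of `p`s modulo 3; the other (5 states) tracks whether and how much of `pqqq` has been seen. Each combined state is a pair, one component from each; accept when both components accept.
A 13-state machine:
       p  q 
>  A   B  A 
   B   C  D 
   C   E  F 
   D   C  G 
   E   B  H 
   F   E  I 
   G   C  J 
   H   B  K 
   I   E  L 
   J   L  J 
   K   B  M 
 * L   M  L 
   M   J  M 
(> = start, * = accepting)

start=A accept=L A-p->B A-q->A B-p->C B-q->D C-p->E C-q->F D-p->C D-q->G E-p->B E-q->H F-p->E F-q->I G-p->C G-q->J H-p->B H-q->K I-p->E I-q->L J-p->L J-q->J K-p->B K-q->M L-p->M L-q->L M-p->J M-q->M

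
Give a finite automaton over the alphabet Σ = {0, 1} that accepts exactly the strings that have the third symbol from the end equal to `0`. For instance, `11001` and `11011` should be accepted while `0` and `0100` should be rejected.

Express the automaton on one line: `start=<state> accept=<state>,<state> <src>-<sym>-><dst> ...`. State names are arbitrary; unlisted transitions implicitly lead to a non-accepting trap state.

Because acceptance depends on a position counted from the end, the machine has to buffer the most recent 3 symbols. Make each state the string of the last up-to-3 symbols read; on input `x` shift the window left and append `x`. Accept when the buffered window has length 3 and begins with `0`.
With 15 states:
          0    1  
>  s0     s1   s2 
   s1     s3   s4 
   s2     s5   s6 
   s3     s7   s8 
   s4     s9  s10 
   s5    s11  s12 
   s6    s13  s14 
 * s7     s7   s8 
 * s8     s9  s10 
 * s9    s11  s12 
 * s10   s13  s14 
   s11    s7   s8 
   s12    s9  s10 
   s13   s11  s12 
   s14   s13  s14 
(> = start, * = accepting)

start=s0 accept=s7,s8,s9,s10 s0-0->s1 s0-1->s2 s1-0->s3 s1-1->s4 s2-0->s5 s2-1->s6 s3-0->s7 s3-1->s8 s4-0->s9 s4-1->s10 s5-0->s11 s5-1->s12 s6-0->s13 s6-1->s14 s7-0->s7 s7-1->s8 s8-0->s9 s8-1->s10 s9-0->s11 s9-1->s12 s10-0->s13 s10-1->s14 s11-0->s7 s11-1->s8 s12-0->s9 s12-1->s10 s13-0->s11 s13-1->s12 s14-0->s13 s14-1->s14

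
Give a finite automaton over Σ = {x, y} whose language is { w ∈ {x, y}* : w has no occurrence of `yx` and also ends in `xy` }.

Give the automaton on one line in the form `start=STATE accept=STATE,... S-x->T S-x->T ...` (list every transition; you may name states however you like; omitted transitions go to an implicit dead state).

start=q0 accept=q3 q0-x->q1 q0-y->q2 q1-x->q1 q1-y->q3 q2-x->q4 q2-y->q2 q3-x->q4 q3-y->q2 q4-x->q4 q4-y->q5 q5-x->q4 q5-y->q6 q6-x->q4 q6-y->q6

Build one automaton per condition and run them in lockstep. One (3 states) tracks partial matches of the forbidden pattern `yx`; the other (3 states) tracks how much of the suffix `xy` has currently been matched. Each combined state is a pair, one component from each; accept when both components accept.
7 states suffice.
        x   y  
>  q0   q1  q2 
   q1   q1  q3 
   q2   q4  q2 
 * q3   q4  q2 
   q4   q4  q5 
   q5   q4  q6 
   q6   q4  q6 
(> = start, * = accepting)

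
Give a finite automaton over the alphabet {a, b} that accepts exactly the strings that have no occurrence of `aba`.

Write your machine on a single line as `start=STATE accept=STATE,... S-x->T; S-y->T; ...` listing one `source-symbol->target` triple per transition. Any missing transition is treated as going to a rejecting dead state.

This is the complement of 'contains `aba`'. Use the same substring-matching states — S0 through S3 holding how much of `aba` has just been matched — but flip the accepting set: everything except the trap S3 accepts.
        a   b  
>* S0   S1  S0 
 * S1   S1  S2 
 * S2   S3  S0 
   S3   S3  S3 
(> = start, * = accepting)

start=S0; accept=S0,S1,S2; S0-a->S1; S0-b->S0; S1-a->S1; S1-b->S2; S2-a->S3; S2-b->S0; S3-a->S3; S3-b->S3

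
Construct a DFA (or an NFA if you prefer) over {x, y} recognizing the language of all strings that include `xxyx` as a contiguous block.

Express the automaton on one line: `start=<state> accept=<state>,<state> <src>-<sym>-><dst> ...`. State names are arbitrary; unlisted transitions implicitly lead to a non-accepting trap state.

Track how much of `xxyx` has been matched so far: state q0 is no progress, q4 is the absorbing accept state reached once `xxyx` has occurred. Intermediate states record partial matches; on a mismatch, fall back to the longest reusable overlap.
5 states suffice.
        x   y  
>  q0   q1  q0 
   q1   q2  q0 
   q2   q2  q3 
   q3   q4  q0 
 * q4   q4  q4 
(> = start, * = accepting)

start=q0 accept=q4 q0-x->q1 q0-y->q0 q1-x->q2 q1-y->q0 q2-x->q2 q2-y->q3 q3-x->q4 q3-y->q0 q4-x->q4 q4-y->q4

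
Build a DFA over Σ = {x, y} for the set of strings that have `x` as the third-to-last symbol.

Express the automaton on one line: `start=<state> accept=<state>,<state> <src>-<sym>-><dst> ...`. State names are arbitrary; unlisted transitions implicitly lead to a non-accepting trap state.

A DFA must remember the last 3 symbols (since which symbol is third-to-last isn't known until the input ends). Use one state per possible window of the last ≤3 symbols; accept from those whose window starts with `x`.
With 15 states:
          x    y  
>  q0     q1   q2 
   q1     q3   q4 
   q2     q5   q6 
   q3     q7   q8 
   q4     q9  q10 
   q5    q11  q12 
   q6    q13  q14 
 * q7     q7   q8 
 * q8     q9  q10 
 * q9    q11  q12 
 * q10   q13  q14 
   q11    q7   q8 
   q12    q9  q10 
   q13   q11  q12 
   q14   q13  q14 
(> = start, * = accepting)

start=q0 accept=q7,q8,q9,q10 q0-x->q1 q0-y->q2 q1-x->q3 q1-y->q4 q2-x->q5 q2-y->q6 q3-x->q7 q3-y->q8 q4-x->q9 q4-y->q10 q5-x->q11 q5-y->q12 q6-x->q13 q6-y->q14 q7-x->q7 q7-y->q8 q8-x->q9 q8-y->q10 q9-x->q11 q9-y->q12 q10-x->q13 q10-y->q14 q11-x->q7 q11-y->q8 q12-x->q9 q12-y->q10 q13-x->q11 q13-y->q12 q14-x->q13 q14-y->q14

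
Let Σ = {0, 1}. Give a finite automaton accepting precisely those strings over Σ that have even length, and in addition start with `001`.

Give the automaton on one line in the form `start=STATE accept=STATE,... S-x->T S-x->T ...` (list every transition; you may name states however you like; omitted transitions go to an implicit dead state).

Build one automaton per condition and run them in lockstep. One (2 states) tracks the input length modulo 2; the other (5 states) tracks whether the input so far still matches the prefix `001`. Each combined state is a pair, one component from each; accept when both components accept. Minimizing collapses redundant product states.
A 6-state machine:
        0   1  
>  q0   q1  q2 
   q1   q3  q2 
   q2   q2  q2 
   q3   q2  q4 
   q4   q5  q5 
 * q5   q4  q4 
(> = start, * = accepting)

start=q0 accept=q5 q0-0->q1 q0-1->q2 q1-0->q3 q1-1->q2 q2-0->q2 q2-1->q2 q3-0->q2 q3-1->q4 q4-0->q5 q4-1->q5 q5-0->q4 q5-1->q4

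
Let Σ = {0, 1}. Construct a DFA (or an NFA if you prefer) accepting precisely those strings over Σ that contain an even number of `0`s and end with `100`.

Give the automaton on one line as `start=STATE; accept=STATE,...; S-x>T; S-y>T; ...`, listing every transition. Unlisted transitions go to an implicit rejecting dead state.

start=q0; accept=q6; q0-0>q1; q0-1>q2; q1-0>q0; q1-1>q3; q2-0>q4; q2-1>q2; q3-0>q5; q3-1>q3; q4-0>q6; q4-1>q3; q5-0>q7; q5-1>q2; q6-0>q1; q6-1>q2; q7-0>q0; q7-1>q3

Run two small machines in parallel and take their product. One (2 states) tracks the count of `0`s modulo 2; the other (4 states) tracks how much of the suffix `100` has currently been matched. Each combined state is a pair, one component from each; accept when both components accept.
With 8 states:
        0   1  
>  q0   q1  q2 
   q1   q0  q3 
   q2   q4  q2 
   q3   q5  q3 
   q4   q6  q3 
   q5   q7  q2 
 * q6   q1  q2 
   q7   q0  q3 
(> = start, * = accepting)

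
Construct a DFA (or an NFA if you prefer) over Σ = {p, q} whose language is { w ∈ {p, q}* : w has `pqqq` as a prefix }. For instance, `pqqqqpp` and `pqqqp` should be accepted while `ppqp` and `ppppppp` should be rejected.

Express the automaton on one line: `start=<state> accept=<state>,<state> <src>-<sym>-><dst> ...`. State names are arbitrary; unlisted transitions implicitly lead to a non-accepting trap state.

start=A accept=E A-p->B A-q->F B-p->F B-q->C C-p->F C-q->D D-p->F D-q->E E-p->E E-q->E F-p->F F-q->F

Check the first 4 symbols one by one: A through D record how many have matched `pqqq` so far; any wrong symbol goes to the dead state F. After all 4 match we enter the accepting sink E.
       p  q 
>  A   B  F 
   B   F  C 
   C   F  D 
   D   F  E 
 * E   E  E 
   F   F  F 
(> = start, * = accepting)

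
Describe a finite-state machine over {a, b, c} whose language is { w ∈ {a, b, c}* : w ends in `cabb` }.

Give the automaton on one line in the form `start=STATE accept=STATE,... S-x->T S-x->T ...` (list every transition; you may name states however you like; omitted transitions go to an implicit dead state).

Remember how much of `cabb` the current input suffix matches. State q0 means no match yet; q1 means the last symbol is `c`; q2 means the last 2 symbols are `ca`; q3 means the last 3 symbols are `cab`; q4 means the last 4 symbols are `cabb`. Only q4 accepts. On a mismatch, fall back to the longest proper suffix that is still a prefix of `cabb`.
        a   b   c  
>  q0   q0  q0  q1 
   q1   q2  q0  q1 
   q2   q0  q3  q1 
   q3   q0  q4  q1 
 * q4   q0  q0  q1 
(> = start, * = accepting)

start=q0 accept=q4 q0-a->q0 q0-b->q0 q0-c->q1 q1-a->q2 q1-b->q0 q1-c->q1 q2-a->q0 q2-b->q3 q2-c->q1 q3-a->q0 q3-b->q4 q3-c->q1 q4-a->q0 q4-b->q0 q4-c->q1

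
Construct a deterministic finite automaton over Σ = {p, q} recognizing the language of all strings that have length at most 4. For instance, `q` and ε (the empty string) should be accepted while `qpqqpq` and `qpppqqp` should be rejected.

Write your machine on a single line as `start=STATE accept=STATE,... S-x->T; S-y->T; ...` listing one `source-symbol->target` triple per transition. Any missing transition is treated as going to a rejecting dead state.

start=s0; accept=s0,s1,s2,s3,s4; s0-p->s1; s0-q->s1; s1-p->s2; s1-q->s2; s2-p->s3; s2-q->s3; s3-p->s4; s3-q->s4; s4-p->s5; s4-q->s5; s5-p->s5; s5-q->s5

We only need to distinguish lengths 0, 1, …, 4, and '>4'. Chain s0 → s1 → s2 → s3 → s4 → s5 on every symbol, with s5 looping. Accepting states: {s0, s1, s2, s3, s4}.
A 6-state machine:
        p   q  
>* s0   s1  s1 
 * s1   s2  s2 
 * s2   s3  s3 
 * s3   s4  s4 
 * s4   s5  s5 
   s5   s5  s5 
(> = start, * = accepting)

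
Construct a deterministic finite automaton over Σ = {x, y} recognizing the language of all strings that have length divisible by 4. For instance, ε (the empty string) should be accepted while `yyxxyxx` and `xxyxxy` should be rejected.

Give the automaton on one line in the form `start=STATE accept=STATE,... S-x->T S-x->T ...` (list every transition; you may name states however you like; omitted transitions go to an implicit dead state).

start=S0 accept=S0 S0-x->S1 S0-y->S1 S1-x->S2 S1-y->S2 S2-x->S3 S2-y->S3 S3-x->S0 S3-y->S0

Only the length mod 4 matters, so use a 4-cycle: from any state, every input symbol moves to the next state, wrapping S3 back to S0. Mark S0 accepting.
        x   y  
>* S0   S1  S1 
   S1   S2  S2 
   S2   S3  S3 
   S3   S0  S0 
(> = start, * = accepting)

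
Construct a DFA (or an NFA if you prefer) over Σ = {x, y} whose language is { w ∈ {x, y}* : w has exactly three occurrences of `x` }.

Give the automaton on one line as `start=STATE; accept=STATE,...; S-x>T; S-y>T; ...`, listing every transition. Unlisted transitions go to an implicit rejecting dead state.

Count `x`s, saturating at 4: states q0 through q3 mean 0 through 3 `x`s seen; q4 means more than 3. Each `x` increments (capped at q4); other symbols loop. Accept from {q3}.
5 states suffice.
        x   y  
>  q0   q1  q0 
   q1   q2  q1 
   q2   q3  q2 
 * q3   q4  q3 
   q4   q4  q4 
(> = start, * = accepting)

start=q0; accept=q3; q0-x>q1; q0-y>q0; q1-x>q2; q1-y>q1; q2-x>q3; q2-y>q2; q3-x>q4; q3-y>q3; q4-x>q4; q4-y>q4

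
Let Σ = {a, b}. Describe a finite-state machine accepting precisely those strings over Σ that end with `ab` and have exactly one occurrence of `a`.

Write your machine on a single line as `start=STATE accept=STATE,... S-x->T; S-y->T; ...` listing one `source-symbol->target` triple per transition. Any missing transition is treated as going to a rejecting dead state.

Build one automaton per condition and run them in lockstep. One (3 states) tracks how much of the suffix `ab` has currently been matched; the other (3 states) tracks the count of `a`s, saturating at 2. Each combined state is a pair, one component from each; accept when both components accept.
        a   b  
>  S0   S1  S0 
   S1   S2  S3 
   S2   S2  S4 
 * S3   S2  S5 
   S4   S2  S6 
   S5   S2  S5 
   S6   S2  S6 
(> = start, * = accepting)

start=S0; accept=S3; S0-a->S1; S0-b->S0; S1-a->S2; S1-b->S3; S2-a->S2; S2-b->S4; S3-a->S2; S3-b->S5; S4-a->S2; S4-b->S6; S5-a->S2; S5-b->S5; S6-a->S2; S6-b->S6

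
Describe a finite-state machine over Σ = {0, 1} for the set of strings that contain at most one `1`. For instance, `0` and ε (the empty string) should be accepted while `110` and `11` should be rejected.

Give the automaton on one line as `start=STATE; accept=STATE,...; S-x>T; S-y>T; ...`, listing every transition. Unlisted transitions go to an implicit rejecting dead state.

start=s0; accept=s0,s1; s0-0>s0; s0-1>s1; s1-0>s1; s1-1>s2; s2-0>s2; s2-1>s2

Only the number of `1`s matters, and only up to 2. Make a chain s0 → s1 → s2 advanced by each `1` (with s2 absorbing); every other symbol self-loops. The accepting set is {s0, s1}.
        0   1  
>* s0   s0  s1 
 * s1   s1  s2 
   s2   s2  s2 
(> = start, * = accepting)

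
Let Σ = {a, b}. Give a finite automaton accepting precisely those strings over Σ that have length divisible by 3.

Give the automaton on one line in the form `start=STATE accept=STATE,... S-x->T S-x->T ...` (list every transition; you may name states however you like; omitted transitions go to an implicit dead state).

Only the length mod 3 matters, so use a 3-cycle: from any state, every input symbol moves to the next state, wrapping q2 back to q0. Mark q0 accepting.
A 3-state machine:
        a   b  
>* q0   q1  q1 
   q1   q2  q2 
   q2   q0  q0 
(> = start, * = accepting)

start=q0 accept=q0 q0-a->q1 q0-b->q1 q1-a->q2 q1-b->q2 q2-a->q0 q2-b->q0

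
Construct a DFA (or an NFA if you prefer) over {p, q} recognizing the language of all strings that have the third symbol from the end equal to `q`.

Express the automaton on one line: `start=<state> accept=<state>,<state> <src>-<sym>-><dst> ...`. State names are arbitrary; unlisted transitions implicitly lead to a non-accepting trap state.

A DFA must remember the last 3 symbols (since which symbol is third-to-last isn't known until the input ends). Use one state per possible window of the last ≤3 symbols; accept from those whose window starts with `q`.
A 15-state machine:
          p    q  
>  S0     S1   S2 
   S1     S3   S4 
   S2     S5   S6 
   S3     S7   S8 
   S4     S9  S10 
   S5    S11  S12 
   S6    S13  S14 
   S7     S7   S8 
   S8     S9  S10 
   S9    S11  S12 
   S10   S13  S14 
 * S11    S7   S8 
 * S12    S9  S10 
 * S13   S11  S12 
 * S14   S13  S14 
(> = start, * = accepting)

start=S0 accept=S11,S12,S13,S14 S0-p->S1 S0-q->S2 S1-p->S3 S1-q->S4 S2-p->S5 S2-q->S6 S3-p->S7 S3-q->S8 S4-p->S9 S4-q->S10 S5-p->S11 S5-q->S12 S6-p->S13 S6-q->S14 S7-p->S7 S7-q->S8 S8-p->S9 S8-q->S10 S9-p->S11 S9-q->S12 S10-p->S13 S10-q->S14 S11-p->S7 S11-q->S8 S12-p->S9 S12-q->S10 S13-p->S11 S13-q->S12 S14-p->S13 S14-q->S14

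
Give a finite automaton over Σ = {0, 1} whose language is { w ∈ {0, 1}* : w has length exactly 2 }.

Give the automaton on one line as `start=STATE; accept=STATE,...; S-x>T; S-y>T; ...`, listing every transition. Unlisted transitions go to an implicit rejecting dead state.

start=q0; accept=q2; q0-0>q1; q0-1>q1; q1-0>q2; q1-1>q2; q2-0>q3; q2-1>q3; q3-0>q3; q3-1>q3

We only need to distinguish lengths 0, 1, …, 2, and '>2'. Chain q0 → q1 → q2 → q3 on every symbol, with q3 looping. Accepting states: {q2}.
        0   1  
>  q0   q1  q1 
   q1   q2  q2 
 * q2   q3  q3 
   q3   q3  q3 
(> = start, * = accepting)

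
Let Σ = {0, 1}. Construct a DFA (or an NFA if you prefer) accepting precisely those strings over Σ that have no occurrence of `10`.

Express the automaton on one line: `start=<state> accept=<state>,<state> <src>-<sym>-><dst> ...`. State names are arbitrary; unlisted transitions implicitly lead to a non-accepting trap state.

start=S0 accept=S0,S1 S0-0->S0 S0-1->S1 S1-0->S2 S1-1->S1 S2-0->S2 S2-1->S2

This is the complement of 'contains `10`'. Use the same substring-matching states — S0 through S2 holding how much of `10` has just been matched — but flip the accepting set: everything except the trap S2 accepts.
3 states suffice.
        0   1  
>* S0   S0  S1 
 * S1   S2  S1 
   S2   S2  S2 
(> = start, * = accepting)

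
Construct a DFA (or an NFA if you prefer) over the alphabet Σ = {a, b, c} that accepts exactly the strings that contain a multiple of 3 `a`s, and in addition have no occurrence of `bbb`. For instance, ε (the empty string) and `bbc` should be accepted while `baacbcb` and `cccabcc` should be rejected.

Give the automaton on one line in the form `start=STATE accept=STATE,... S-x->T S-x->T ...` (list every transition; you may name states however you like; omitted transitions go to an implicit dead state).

start=q0 accept=q0,q2,q5 q0-a->q1 q0-b->q2 q0-c->q0 q1-a->q3 q1-b->q4 q1-c->q1 q2-a->q1 q2-b->q5 q2-c->q0 q3-a->q0 q3-b->q6 q3-c->q3 q4-a->q3 q4-b->q7 q4-c->q1 q5-a->q1 q5-b->q8 q5-c->q0 q6-a->q0 q6-b->q9 q6-c->q3 q7-a->q3 q7-b->q8 q7-c->q1 q8-a->q8 q8-b->q8 q8-c->q8 q9-a->q0 q9-b->q8 q9-c->q3

Run two small machines in parallel and take their product. One (3 states) tracks the count of `a`s modulo 3; the other (4 states) tracks partial matches of the forbidden pattern `bbb`. Each combined state is a pair, one component from each; accept when both components accept. After merging equivalent states the machine shrinks.
        a   b   c  
>* q0   q1  q2  q0 
   q1   q3  q4  q1 
 * q2   q1  q5  q0 
   q3   q0  q6  q3 
   q4   q3  q7  q1 
 * q5   q1  q8  q0 
   q6   q0  q9  q3 
   q7   q3  q8  q1 
   q8   q8  q8  q8 
   q9   q0  q8  q3 
(> = start, * = accepting)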